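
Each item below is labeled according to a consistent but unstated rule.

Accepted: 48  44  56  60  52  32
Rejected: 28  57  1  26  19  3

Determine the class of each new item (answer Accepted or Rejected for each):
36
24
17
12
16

Every 'Accepted' example satisfies: even AND at least 32. None of the 'Rejected' examples do.
Accepted: 36, since 36 is even, 36 ≥ 32.
Rejected: 24, since 24 is even, 24 < 32.
Rejected: 17, since 17 is odd, 17 < 32.
Rejected: 12, since 12 is even, 12 < 32.
Rejected: 16, since 16 is even, 16 < 32.

Accepted, Rejected, Rejected, Rejected, Rejected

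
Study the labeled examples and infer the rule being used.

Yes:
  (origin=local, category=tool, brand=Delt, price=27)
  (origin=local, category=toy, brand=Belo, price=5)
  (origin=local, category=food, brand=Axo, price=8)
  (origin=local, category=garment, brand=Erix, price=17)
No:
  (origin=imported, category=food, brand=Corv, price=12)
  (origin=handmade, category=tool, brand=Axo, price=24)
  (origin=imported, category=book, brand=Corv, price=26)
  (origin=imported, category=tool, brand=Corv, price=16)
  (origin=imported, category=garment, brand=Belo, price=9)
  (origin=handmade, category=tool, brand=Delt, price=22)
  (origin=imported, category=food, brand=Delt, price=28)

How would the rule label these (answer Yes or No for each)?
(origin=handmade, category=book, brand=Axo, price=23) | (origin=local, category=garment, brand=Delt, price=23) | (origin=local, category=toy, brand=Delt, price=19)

A rule that fits every label: origin is local — true of each 'Yes' example, false of each 'No' one.
(origin=handmade, category=book, brand=Axo, price=23): origin is handmade, does not fit → No. (origin=local, category=garment, brand=Delt, price=23): origin is local, fits → Yes. (origin=local, category=toy, brand=Delt, price=19): origin is local, fits → Yes.

No, Yes, Yes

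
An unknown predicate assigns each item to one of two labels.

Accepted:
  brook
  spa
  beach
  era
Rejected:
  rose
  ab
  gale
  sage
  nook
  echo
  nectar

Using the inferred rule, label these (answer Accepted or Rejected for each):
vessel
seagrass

Rejected, Rejected

All 'Accepted' examples share one property — odd length — and every 'Rejected' example lacks it.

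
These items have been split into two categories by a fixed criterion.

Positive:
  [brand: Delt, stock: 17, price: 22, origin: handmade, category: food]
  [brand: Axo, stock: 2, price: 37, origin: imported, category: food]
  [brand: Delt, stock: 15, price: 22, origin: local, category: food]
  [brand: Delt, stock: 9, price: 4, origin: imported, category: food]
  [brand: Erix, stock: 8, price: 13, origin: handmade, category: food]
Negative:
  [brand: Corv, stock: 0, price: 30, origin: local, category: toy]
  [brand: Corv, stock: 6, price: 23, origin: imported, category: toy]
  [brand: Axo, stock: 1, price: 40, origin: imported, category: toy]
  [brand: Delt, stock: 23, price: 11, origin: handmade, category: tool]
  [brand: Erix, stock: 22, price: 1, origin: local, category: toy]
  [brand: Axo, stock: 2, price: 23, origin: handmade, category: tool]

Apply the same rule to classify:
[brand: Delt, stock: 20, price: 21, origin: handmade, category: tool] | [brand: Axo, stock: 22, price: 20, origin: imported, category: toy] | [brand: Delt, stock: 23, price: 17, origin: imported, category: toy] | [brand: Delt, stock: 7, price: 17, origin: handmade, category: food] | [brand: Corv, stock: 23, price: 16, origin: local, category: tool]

Looking at the examples, the only property every 'Positive' case has and every 'Negative' case lacks is: category is food.
[brand: Delt, stock: 20, price: 21, origin: handmade, category: tool]: Negative (category is tool). [brand: Axo, stock: 22, price: 20, origin: imported, category: toy]: Negative (category is toy). [brand: Delt, stock: 23, price: 17, origin: imported, category: toy]: Negative (category is toy). [brand: Delt, stock: 7, price: 17, origin: handmade, category: food]: Positive (category is food). [brand: Corv, stock: 23, price: 16, origin: local, category: tool]: Negative (category is tool).

Negative, Negative, Negative, Positive, Negative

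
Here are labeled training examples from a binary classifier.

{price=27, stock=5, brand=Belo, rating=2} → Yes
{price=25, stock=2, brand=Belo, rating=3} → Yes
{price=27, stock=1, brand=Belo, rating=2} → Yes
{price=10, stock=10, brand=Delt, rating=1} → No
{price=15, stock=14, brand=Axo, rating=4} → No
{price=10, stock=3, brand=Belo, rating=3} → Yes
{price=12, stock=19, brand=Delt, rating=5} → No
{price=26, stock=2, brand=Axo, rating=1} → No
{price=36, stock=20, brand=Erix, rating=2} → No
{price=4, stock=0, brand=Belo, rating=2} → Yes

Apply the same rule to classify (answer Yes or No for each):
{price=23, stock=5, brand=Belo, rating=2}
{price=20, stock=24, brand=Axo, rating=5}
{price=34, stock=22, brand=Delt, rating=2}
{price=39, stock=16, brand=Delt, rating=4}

One predicate separates the groups cleanly: brand is Belo.
{price=23, stock=5, brand=Belo, rating=2}: brand is Belo, fits → Yes. {price=20, stock=24, brand=Axo, rating=5}: brand is Axo, fails this test → No. {price=34, stock=22, brand=Delt, rating=2}: brand is Delt, fails this test → No. {price=39, stock=16, brand=Delt, rating=4}: brand is Delt, fails this test → No.

Yes, No, No, No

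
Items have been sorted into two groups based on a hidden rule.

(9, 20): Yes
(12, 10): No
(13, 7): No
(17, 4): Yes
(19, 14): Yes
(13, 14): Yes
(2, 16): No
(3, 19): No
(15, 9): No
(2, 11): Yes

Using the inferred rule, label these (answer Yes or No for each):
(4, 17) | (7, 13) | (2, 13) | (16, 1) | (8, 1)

Yes, No, Yes, Yes, Yes

Checking candidate rules against both groups, what survives is: sum is odd.
(4, 17): 4+17 = 21 — matches, so Yes. (7, 13): 7+13 = 20 — does not fit, so No. (2, 13): 2+13 = 15 — matches, so Yes. (16, 1): 16+1 = 17 — matches, so Yes. (8, 1): 8+1 = 9 — matches, so Yes.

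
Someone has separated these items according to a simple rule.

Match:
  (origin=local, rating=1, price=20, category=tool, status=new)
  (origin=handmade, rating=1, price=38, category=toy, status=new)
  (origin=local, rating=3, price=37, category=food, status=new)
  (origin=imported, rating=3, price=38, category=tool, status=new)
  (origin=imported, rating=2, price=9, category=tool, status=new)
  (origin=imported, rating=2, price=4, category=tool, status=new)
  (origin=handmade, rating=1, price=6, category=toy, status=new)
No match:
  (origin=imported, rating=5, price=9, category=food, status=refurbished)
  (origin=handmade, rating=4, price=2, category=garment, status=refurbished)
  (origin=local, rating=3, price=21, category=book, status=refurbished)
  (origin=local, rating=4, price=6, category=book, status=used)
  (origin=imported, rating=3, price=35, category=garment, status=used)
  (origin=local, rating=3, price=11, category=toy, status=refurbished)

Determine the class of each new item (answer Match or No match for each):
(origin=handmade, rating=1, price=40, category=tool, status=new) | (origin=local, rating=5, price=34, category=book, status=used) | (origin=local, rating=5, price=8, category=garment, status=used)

Match, No match, No match

Every 'Match' example satisfies: status is new. None of the 'No match' examples do.
(origin=handmade, rating=1, price=40, category=tool, status=new) → status is new → Match.
(origin=local, rating=5, price=34, category=book, status=used) → status is used → No match.
(origin=local, rating=5, price=8, category=garment, status=used) → status is used → No match.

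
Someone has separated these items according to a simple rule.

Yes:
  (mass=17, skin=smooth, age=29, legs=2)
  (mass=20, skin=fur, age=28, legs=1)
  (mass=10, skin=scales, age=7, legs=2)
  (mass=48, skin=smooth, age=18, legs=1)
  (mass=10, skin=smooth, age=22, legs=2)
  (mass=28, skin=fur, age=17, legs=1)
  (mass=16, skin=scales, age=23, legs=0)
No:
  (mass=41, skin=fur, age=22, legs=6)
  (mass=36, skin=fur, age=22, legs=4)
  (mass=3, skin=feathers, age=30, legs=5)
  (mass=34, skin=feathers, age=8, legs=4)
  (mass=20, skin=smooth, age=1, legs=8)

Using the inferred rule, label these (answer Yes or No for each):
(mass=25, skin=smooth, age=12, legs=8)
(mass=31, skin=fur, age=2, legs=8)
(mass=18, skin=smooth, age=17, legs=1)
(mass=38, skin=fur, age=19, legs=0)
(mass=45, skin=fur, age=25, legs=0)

No, No, Yes, Yes, Yes

Every 'Yes' example satisfies: legs ≤ 2. None of the 'No' examples do.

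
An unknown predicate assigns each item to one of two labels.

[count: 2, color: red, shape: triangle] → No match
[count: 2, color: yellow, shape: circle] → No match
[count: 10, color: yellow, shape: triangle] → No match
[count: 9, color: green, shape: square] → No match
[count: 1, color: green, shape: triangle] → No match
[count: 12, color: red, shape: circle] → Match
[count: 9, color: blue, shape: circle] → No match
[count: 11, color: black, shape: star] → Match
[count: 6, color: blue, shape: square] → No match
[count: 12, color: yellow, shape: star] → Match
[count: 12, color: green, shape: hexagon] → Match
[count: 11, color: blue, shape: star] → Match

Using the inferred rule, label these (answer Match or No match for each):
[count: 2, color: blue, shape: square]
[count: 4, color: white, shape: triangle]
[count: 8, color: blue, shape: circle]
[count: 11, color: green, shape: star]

No match, No match, No match, Match

Every 'Match' example satisfies: count ≥ 11. None of the 'No match' examples do.
[count: 2, color: blue, shape: square]: count = 2, fails the rule → No match. [count: 4, color: white, shape: triangle]: count = 4, fails the rule → No match. [count: 8, color: blue, shape: circle]: count = 8, fails the rule → No match. [count: 11, color: green, shape: star]: count = 11, passes → Match.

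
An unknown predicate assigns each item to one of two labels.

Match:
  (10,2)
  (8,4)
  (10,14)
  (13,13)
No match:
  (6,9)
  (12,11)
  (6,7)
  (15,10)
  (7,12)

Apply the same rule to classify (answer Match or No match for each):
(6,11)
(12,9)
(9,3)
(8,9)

A rule that fits every label: sum is even — true of each 'Match' example, false of each 'No match' one.
(6,11): 6+11 = 17, fails this test → No match. (12,9): 12+9 = 21, fails this test → No match. (9,3): 9+3 = 12, checks out → Match. (8,9): 8+9 = 17, fails this test → No match.

No match, No match, Match, No match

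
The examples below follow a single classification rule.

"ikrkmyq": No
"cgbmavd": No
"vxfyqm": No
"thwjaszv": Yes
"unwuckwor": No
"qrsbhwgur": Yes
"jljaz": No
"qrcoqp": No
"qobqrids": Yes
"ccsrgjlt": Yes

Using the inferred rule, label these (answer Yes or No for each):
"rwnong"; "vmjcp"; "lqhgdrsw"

The distinguishing property — contains 's' — holds for all the 'Yes' cases and none of the 'No' cases.

No, No, Yes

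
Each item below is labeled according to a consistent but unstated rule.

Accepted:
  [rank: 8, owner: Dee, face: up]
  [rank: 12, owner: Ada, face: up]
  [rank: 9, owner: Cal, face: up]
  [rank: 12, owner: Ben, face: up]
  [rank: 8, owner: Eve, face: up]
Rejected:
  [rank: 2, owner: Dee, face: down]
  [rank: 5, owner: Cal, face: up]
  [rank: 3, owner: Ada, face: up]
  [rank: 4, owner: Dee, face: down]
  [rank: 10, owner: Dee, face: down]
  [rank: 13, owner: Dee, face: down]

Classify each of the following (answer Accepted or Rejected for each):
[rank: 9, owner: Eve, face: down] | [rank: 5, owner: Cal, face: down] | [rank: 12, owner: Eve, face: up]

Rejected, Rejected, Accepted

The distinguishing property — face is up AND rank ≥ 8 — holds for all the 'Accepted' cases and none of the 'Rejected' cases.
[rank: 9, owner: Eve, face: down]: face is down, rank = 9 — fails this test, so Rejected.
[rank: 5, owner: Cal, face: down]: face is down, rank = 5 — fails this test, so Rejected.
[rank: 12, owner: Eve, face: up]: face is up, rank = 12 — fits, so Accepted.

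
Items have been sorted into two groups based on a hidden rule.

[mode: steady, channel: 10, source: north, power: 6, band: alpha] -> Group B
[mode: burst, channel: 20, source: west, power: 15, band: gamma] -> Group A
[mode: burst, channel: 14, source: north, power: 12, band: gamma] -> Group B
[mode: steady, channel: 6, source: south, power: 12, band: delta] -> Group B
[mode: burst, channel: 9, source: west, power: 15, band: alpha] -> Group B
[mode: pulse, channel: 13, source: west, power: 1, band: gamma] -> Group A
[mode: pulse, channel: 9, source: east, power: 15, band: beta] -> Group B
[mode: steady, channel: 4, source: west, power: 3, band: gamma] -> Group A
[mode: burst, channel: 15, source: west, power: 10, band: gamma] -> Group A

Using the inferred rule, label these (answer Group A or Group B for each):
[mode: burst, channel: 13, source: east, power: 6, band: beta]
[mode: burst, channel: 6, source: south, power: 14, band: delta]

Group B, Group B

A rule that fits every label: band is gamma AND source is west — true of each 'Group A' example, false of each 'Group B' one.
[mode: burst, channel: 13, source: east, power: 6, band: beta] — band is beta, source is east, hence Group B.
[mode: burst, channel: 6, source: south, power: 14, band: delta] — band is delta, source is south, hence Group B.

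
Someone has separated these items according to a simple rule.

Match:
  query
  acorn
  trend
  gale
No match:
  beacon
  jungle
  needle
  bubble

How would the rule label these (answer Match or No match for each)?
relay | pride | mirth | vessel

Rule: length ≤ 5. This holds for each 'Match' example and fails for each 'No match' one.

Match, Match, Match, No match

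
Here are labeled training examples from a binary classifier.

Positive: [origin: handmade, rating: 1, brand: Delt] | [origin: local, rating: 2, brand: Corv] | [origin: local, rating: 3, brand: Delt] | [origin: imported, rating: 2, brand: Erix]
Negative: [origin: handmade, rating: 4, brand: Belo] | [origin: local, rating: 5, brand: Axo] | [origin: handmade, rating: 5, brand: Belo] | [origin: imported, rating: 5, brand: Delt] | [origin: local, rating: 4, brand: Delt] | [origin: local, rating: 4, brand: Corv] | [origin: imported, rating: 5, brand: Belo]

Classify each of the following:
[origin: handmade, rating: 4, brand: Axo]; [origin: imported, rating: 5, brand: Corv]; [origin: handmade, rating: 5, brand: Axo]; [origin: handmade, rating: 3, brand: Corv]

Negative, Negative, Negative, Positive

A rule that fits every label: rating ≤ 3 — true of each 'Positive' example, false of each 'Negative' one.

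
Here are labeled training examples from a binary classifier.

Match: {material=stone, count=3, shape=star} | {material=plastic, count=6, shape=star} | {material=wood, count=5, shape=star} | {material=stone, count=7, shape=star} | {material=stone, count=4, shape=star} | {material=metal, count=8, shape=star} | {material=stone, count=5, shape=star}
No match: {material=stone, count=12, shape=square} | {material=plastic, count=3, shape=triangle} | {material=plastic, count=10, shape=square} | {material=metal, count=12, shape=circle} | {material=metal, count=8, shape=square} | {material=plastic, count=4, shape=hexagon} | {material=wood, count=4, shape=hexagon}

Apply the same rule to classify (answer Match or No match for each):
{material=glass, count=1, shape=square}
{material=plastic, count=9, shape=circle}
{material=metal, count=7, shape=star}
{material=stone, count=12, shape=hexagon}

No match, No match, Match, No match

'Match' ⟺ shape is star.
{material=glass, count=1, shape=square}: No match (shape is square). {material=plastic, count=9, shape=circle}: No match (shape is circle). {material=metal, count=7, shape=star}: Match (shape is star). {material=stone, count=12, shape=hexagon}: No match (shape is hexagon).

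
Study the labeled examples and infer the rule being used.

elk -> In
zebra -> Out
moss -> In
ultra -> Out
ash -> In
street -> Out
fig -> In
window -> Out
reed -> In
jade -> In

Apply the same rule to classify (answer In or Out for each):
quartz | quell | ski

Out, Out, In

One predicate separates the groups cleanly: length ≤ 4.
Out: quartz, since length 6. Out: quell, since length 5. In: ski, since length 3.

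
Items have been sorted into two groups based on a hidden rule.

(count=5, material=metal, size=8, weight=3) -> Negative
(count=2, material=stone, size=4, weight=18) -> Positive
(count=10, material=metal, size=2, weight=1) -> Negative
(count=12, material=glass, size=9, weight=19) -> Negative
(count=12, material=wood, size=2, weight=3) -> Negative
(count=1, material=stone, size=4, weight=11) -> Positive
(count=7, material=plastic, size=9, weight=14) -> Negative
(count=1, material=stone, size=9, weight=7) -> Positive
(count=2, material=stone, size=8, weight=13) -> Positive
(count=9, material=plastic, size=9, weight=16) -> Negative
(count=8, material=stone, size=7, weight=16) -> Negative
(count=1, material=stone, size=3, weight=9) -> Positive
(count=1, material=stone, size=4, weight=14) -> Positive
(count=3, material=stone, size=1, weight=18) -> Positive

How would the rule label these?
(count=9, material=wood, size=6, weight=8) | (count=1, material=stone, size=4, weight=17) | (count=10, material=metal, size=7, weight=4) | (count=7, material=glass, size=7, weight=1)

Negative, Positive, Negative, Negative

The distinguishing property — count ≤ 3 — holds for all the 'Positive' cases and none of the 'Negative' cases.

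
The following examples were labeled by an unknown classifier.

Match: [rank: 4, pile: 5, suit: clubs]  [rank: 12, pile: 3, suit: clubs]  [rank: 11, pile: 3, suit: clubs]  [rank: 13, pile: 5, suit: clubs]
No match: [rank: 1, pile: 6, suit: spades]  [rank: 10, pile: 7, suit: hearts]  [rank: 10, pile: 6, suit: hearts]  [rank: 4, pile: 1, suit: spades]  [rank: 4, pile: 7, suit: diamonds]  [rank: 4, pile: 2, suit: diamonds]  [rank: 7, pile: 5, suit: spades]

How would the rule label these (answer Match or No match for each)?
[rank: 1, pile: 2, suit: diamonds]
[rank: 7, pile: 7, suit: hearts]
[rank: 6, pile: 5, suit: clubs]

No match, No match, Match

Every 'Match' example satisfies: suit is clubs. None of the 'No match' examples do.
[rank: 1, pile: 2, suit: diamonds] — suit is diamonds, hence No match. [rank: 7, pile: 7, suit: hearts] — suit is hearts, hence No match. [rank: 6, pile: 5, suit: clubs] — suit is clubs, hence Match.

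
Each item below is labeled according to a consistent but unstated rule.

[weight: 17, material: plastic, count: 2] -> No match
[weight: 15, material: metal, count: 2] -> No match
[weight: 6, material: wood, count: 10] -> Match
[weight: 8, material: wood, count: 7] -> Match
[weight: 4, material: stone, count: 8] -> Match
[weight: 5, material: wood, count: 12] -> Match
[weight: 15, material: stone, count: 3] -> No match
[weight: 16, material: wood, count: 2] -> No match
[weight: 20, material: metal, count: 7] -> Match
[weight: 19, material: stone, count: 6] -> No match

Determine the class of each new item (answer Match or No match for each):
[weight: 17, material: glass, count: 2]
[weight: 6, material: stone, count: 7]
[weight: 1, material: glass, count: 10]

No match, Match, Match

The rule appears to be: count ≥ 7.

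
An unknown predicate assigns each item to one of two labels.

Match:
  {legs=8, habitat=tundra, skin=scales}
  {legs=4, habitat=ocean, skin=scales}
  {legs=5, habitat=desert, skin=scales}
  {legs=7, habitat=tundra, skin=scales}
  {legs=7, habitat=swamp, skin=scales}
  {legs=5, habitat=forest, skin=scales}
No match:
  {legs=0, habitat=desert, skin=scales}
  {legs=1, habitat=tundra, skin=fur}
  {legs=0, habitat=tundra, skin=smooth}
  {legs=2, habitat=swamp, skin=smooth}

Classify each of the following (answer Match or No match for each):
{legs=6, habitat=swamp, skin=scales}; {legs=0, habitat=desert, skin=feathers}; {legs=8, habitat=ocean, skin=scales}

The simplest hypothesis consistent with all the labels is: legs ≥ 4.
{legs=6, habitat=swamp, skin=scales}: legs = 6 — has this property, so Match.
{legs=0, habitat=desert, skin=feathers}: legs = 0 — fails the rule, so No match.
{legs=8, habitat=ocean, skin=scales}: legs = 8 — has this property, so Match.

Match, No match, Match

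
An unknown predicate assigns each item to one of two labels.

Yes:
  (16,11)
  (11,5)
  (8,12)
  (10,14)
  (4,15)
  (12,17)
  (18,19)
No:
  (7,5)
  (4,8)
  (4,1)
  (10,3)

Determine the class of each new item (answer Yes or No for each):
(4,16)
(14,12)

The pattern is that an item is 'Yes' exactly when: sum ≥ 16.

Yes, Yes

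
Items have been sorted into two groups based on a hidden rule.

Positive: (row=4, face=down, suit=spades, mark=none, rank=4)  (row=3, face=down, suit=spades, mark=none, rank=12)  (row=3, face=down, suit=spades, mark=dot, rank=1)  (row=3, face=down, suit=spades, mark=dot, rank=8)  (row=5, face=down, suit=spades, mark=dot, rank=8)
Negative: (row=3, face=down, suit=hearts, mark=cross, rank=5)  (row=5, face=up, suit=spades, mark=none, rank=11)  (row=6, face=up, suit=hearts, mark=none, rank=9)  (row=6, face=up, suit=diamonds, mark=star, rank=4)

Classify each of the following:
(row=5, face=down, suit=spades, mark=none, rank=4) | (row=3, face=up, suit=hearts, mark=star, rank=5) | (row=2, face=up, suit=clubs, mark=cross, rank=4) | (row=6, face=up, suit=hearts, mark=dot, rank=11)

Positive, Negative, Negative, Negative

One predicate separates the groups cleanly: face is down AND suit is spades.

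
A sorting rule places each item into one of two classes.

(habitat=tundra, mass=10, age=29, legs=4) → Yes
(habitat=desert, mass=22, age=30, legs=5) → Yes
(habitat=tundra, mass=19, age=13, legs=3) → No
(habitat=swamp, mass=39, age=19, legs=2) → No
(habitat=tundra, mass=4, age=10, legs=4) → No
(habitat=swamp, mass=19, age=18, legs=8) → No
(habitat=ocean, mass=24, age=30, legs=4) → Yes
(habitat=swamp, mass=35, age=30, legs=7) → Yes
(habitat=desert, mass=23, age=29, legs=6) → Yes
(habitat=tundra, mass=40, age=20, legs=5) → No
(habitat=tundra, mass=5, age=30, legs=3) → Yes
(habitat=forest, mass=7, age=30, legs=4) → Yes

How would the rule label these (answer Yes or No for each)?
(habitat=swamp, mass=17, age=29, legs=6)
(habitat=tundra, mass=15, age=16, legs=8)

Yes, No

The rule appears to be: age ≥ 29.
(habitat=swamp, mass=17, age=29, legs=6): age = 29 — passes, so Yes. (habitat=tundra, mass=15, age=16, legs=8): age = 16 — fails the rule, so No.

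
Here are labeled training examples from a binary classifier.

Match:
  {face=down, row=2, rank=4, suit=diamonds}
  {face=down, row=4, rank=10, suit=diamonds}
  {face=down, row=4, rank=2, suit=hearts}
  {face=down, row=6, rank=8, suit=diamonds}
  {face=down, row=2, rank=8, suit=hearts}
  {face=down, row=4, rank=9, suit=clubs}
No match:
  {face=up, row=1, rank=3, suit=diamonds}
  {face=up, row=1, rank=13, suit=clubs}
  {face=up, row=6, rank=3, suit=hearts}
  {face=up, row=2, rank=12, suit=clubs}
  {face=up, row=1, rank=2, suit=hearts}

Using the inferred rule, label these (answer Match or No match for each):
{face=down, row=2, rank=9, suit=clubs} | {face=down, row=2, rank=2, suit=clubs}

The simplest hypothesis consistent with all the labels is: face is down.
{face=down, row=2, rank=9, suit=clubs}: face is down — checks out, so Match.
{face=down, row=2, rank=2, suit=clubs}: face is down — checks out, so Match.

Match, Match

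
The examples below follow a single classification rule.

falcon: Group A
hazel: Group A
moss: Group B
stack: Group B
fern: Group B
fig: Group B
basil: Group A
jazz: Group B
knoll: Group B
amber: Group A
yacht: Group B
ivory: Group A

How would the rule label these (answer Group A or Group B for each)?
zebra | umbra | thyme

Every 'Group A' example satisfies: has ≥ 2 vowels. None of the 'Group B' examples do.
zebra: 2 vowels, matches → Group A. umbra: 2 vowels, matches → Group A. thyme: 1 vowel, doesn't qualify → Group B.

Group A, Group A, Group B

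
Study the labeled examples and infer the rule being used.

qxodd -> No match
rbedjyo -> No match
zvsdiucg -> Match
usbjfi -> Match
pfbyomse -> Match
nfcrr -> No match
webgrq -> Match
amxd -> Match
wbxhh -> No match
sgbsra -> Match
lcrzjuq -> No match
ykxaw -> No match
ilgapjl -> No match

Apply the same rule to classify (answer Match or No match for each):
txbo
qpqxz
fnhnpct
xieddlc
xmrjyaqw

The rule appears to be: even length.
txbo — length 4, hence Match. qpqxz — length 5, hence No match. fnhnpct — length 7, hence No match. xieddlc — length 7, hence No match. xmrjyaqw — length 8, hence Match.

Match, No match, No match, No match, Match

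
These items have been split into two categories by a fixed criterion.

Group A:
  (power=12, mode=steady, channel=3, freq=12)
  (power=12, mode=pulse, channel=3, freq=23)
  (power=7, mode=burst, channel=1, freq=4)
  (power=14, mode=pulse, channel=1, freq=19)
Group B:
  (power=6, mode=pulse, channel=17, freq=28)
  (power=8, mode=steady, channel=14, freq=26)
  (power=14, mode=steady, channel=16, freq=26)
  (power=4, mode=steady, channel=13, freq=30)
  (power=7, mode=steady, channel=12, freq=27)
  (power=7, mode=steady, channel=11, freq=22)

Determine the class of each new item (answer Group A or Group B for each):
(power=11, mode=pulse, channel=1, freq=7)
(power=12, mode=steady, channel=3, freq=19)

Group A, Group A

The rule appears to be: channel ≤ 3.
Group A: (power=11, mode=pulse, channel=1, freq=7), since channel = 1. Group A: (power=12, mode=steady, channel=3, freq=19), since channel = 3.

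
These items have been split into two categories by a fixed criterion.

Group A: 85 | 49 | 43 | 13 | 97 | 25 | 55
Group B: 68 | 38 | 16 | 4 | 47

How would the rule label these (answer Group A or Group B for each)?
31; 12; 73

Group A, Group B, Group A

The pattern is that an item is 'Group A' exactly when: ≡ 1 (mod 6).
31 → 31 mod 6 = 1 → Group A. 12 → 12 mod 6 = 0 → Group B. 73 → 73 mod 6 = 1 → Group A.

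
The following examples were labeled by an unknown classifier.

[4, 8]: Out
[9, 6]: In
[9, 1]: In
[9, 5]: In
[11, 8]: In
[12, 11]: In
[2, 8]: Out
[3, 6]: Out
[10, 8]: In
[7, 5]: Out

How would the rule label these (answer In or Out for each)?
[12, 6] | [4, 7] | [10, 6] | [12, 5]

In, Out, In, In

The distinguishing property — first ≥ 8 — holds for all the 'In' cases and none of the 'Out' cases.
In: [12, 6], since first 12. Out: [4, 7], since first 4. In: [10, 6], since first 10. In: [12, 5], since first 12.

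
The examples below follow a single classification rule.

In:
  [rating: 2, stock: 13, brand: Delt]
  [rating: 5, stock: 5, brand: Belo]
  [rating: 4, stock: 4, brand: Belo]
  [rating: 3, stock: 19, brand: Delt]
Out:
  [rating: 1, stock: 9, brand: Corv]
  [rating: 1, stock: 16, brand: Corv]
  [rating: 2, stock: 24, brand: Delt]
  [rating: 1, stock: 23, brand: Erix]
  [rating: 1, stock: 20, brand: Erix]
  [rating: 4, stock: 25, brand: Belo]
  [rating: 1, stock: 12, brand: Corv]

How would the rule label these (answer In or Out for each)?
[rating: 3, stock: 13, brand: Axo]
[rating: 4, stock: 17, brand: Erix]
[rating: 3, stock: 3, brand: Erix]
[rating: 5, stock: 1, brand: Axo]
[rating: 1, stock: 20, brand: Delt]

One predicate separates the groups cleanly: rating ≥ 2 AND stock ≤ 19.

In, In, In, In, Out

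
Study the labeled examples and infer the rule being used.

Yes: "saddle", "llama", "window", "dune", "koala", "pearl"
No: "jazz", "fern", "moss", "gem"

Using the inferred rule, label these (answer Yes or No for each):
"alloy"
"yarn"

'Yes' ⟺ has ≥ 2 vowels.
"alloy": Yes (2 vowels).
"yarn": No (1 vowel).

Yes, No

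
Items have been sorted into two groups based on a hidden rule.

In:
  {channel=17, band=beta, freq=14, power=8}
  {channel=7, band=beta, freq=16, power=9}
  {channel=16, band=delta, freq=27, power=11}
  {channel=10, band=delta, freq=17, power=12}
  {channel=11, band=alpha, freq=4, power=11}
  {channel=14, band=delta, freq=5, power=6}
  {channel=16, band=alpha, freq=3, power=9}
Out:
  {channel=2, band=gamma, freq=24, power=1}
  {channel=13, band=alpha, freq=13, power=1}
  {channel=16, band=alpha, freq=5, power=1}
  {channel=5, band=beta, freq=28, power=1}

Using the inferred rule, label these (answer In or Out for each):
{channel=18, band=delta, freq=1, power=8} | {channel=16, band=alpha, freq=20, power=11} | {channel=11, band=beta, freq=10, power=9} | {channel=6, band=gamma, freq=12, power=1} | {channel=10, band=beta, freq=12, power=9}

In, In, In, Out, In

The pattern is that an item is 'In' exactly when: power ≥ 6.
In: {channel=18, band=delta, freq=1, power=8}, since power = 8. In: {channel=16, band=alpha, freq=20, power=11}, since power = 11. In: {channel=11, band=beta, freq=10, power=9}, since power = 9. Out: {channel=6, band=gamma, freq=12, power=1}, since power = 1. In: {channel=10, band=beta, freq=12, power=9}, since power = 9.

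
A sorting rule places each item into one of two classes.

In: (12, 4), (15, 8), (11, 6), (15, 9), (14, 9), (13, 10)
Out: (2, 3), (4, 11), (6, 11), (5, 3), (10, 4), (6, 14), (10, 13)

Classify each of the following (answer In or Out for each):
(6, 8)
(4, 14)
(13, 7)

The common property of the 'In' items is: first ≥ 11. No 'Out' item has it.

Out, Out, In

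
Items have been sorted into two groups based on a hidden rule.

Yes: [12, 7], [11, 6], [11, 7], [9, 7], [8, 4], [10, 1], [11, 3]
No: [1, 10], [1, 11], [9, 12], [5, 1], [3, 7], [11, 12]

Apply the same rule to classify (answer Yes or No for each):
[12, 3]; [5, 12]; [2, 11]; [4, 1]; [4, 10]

Rule: first > second AND sum ≥ 10. This holds for each 'Yes' example and fails for each 'No' one.
Yes: [12, 3], since 12 > 3, 12+3 = 15.
No: [5, 12], since 5 < 12, 5+12 = 17.
No: [2, 11], since 2 < 11, 2+11 = 13.
No: [4, 1], since 4 > 1, 4+1 = 5.
No: [4, 10], since 4 < 10, 4+10 = 14.

Yes, No, No, No, No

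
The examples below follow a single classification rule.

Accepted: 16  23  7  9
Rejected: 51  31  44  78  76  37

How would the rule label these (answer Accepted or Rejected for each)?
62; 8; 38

Rejected, Accepted, Rejected

The simplest hypothesis consistent with all the labels is: at most 23.
62: 62 > 23 — fails this test, so Rejected. 8: 8 ≤ 23 — has this property, so Accepted. 38: 38 > 23 — fails this test, so Rejected.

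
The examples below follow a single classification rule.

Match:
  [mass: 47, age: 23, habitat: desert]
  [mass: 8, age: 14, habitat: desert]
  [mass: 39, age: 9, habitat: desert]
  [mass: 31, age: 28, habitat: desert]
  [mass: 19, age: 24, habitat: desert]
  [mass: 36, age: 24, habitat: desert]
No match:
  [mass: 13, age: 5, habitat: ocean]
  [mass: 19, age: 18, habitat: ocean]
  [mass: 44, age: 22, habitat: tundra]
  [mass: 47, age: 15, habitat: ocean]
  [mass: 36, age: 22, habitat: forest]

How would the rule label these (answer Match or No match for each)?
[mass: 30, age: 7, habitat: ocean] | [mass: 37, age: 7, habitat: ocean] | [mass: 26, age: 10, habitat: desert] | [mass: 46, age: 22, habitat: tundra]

All 'Match' examples share one property — habitat is desert — and every 'No match' example lacks it.
[mass: 30, age: 7, habitat: ocean] — habitat is ocean, hence No match. [mass: 37, age: 7, habitat: ocean] — habitat is ocean, hence No match. [mass: 26, age: 10, habitat: desert] — habitat is desert, hence Match. [mass: 46, age: 22, habitat: tundra] — habitat is tundra, hence No match.

No match, No match, Match, No match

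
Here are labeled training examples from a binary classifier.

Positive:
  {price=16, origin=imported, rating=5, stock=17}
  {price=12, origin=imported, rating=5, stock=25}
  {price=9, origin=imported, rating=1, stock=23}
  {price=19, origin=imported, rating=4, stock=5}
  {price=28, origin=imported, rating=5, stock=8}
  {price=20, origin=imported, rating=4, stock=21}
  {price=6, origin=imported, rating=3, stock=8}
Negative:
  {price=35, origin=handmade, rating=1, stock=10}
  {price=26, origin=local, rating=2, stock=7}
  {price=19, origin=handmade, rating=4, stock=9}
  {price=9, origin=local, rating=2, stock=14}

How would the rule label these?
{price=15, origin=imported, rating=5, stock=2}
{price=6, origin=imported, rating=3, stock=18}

Positive, Positive

Every 'Positive' example satisfies: origin is imported. None of the 'Negative' examples do.
{price=15, origin=imported, rating=5, stock=2} → origin is imported → Positive. {price=6, origin=imported, rating=3, stock=18} → origin is imported → Positive.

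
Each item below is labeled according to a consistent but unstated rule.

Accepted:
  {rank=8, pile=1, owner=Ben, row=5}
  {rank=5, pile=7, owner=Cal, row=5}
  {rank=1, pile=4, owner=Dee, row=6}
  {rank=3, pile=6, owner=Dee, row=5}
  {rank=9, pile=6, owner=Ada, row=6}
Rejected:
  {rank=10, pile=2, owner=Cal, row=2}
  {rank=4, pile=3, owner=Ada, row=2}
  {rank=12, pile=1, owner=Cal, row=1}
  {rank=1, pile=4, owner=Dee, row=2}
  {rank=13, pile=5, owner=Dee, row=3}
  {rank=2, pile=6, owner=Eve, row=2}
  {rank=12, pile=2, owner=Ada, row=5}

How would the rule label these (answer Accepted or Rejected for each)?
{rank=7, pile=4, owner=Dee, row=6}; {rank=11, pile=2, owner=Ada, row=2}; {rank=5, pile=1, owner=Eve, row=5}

Accepted, Rejected, Accepted

The pattern is that an item is 'Accepted' exactly when: row ≥ 3 AND rank ≤ 9.
Accepted: {rank=7, pile=4, owner=Dee, row=6}, since row = 6, rank = 7.
Rejected: {rank=11, pile=2, owner=Ada, row=2}, since row = 2, rank = 11.
Accepted: {rank=5, pile=1, owner=Eve, row=5}, since row = 5, rank = 5.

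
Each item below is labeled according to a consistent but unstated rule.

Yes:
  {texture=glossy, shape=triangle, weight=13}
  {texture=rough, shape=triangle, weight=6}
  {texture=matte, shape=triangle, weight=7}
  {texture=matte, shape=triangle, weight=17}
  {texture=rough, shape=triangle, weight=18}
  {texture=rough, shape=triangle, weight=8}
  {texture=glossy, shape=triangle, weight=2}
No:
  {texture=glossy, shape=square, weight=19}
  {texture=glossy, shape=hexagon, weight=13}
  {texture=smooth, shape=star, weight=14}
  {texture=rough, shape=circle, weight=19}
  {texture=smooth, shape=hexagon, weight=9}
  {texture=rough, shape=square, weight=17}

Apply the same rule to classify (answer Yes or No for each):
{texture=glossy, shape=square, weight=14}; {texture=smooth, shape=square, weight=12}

The common property of the 'Yes' items is: shape is triangle. No 'No' item has it.

No, No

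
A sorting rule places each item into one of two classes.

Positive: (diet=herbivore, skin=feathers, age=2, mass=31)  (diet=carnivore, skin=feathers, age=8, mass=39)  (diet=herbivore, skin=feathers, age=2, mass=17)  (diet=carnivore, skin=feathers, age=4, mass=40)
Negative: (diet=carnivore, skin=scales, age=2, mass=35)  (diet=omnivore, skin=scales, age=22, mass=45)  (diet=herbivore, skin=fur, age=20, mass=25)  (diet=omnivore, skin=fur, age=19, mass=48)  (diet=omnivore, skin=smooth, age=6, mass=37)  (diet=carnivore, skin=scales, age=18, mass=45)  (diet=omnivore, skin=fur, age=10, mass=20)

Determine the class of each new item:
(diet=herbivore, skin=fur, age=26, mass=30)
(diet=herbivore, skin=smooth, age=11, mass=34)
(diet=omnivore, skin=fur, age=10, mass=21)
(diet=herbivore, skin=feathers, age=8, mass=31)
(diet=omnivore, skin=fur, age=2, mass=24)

The rule appears to be: skin is feathers.
(diet=herbivore, skin=fur, age=26, mass=30) — skin is fur, hence Negative. (diet=herbivore, skin=smooth, age=11, mass=34) — skin is smooth, hence Negative. (diet=omnivore, skin=fur, age=10, mass=21) — skin is fur, hence Negative. (diet=herbivore, skin=feathers, age=8, mass=31) — skin is feathers, hence Positive. (diet=omnivore, skin=fur, age=2, mass=24) — skin is fur, hence Negative.

Negative, Negative, Negative, Positive, Negative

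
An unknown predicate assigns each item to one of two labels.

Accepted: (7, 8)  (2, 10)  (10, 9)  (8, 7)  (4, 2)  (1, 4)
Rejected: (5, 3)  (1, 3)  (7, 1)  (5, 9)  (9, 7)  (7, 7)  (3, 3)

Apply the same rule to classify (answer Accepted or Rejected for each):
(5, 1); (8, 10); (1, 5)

The distinguishing property — product is even — holds for all the 'Accepted' cases and none of the 'Rejected' cases.
Rejected: (5, 1), since 5·1 = 5.
Accepted: (8, 10), since 8·10 = 80.
Rejected: (1, 5), since 1·5 = 5.

Rejected, Accepted, Rejected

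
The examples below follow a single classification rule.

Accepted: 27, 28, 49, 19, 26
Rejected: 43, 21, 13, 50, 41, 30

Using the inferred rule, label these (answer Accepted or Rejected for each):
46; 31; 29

Accepted, Rejected, Accepted

The rule appears to be: digit sum ≥ 8.
Accepted: 46, since digit sum 4+6 = 10.
Rejected: 31, since digit sum 3+1 = 4.
Accepted: 29, since digit sum 2+9 = 11.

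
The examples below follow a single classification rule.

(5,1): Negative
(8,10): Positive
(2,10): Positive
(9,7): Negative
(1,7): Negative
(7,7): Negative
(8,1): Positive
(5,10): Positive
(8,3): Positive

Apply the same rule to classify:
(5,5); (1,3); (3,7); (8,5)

One predicate separates the groups cleanly: product is even.
Negative: (5,5), since 5·5 = 25.
Negative: (1,3), since 1·3 = 3.
Negative: (3,7), since 3·7 = 21.
Positive: (8,5), since 8·5 = 40.

Negative, Negative, Negative, Positive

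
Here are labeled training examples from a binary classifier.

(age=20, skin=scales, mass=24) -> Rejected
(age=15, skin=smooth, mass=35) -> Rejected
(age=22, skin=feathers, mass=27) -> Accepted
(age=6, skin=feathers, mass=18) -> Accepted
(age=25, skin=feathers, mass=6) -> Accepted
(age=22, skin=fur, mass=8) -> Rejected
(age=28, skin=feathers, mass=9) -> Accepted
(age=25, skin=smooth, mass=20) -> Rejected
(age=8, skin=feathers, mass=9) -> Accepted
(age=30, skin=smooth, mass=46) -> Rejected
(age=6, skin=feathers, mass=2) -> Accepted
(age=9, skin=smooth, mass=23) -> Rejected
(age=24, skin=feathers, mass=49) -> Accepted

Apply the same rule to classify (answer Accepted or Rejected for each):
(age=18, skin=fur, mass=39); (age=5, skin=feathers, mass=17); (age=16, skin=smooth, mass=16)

Rejected, Accepted, Rejected

The distinguishing property — skin is feathers — holds for all the 'Accepted' cases and none of the 'Rejected' cases.
(age=18, skin=fur, mass=39) → skin is fur → Rejected. (age=5, skin=feathers, mass=17) → skin is feathers → Accepted. (age=16, skin=smooth, mass=16) → skin is smooth → Rejected.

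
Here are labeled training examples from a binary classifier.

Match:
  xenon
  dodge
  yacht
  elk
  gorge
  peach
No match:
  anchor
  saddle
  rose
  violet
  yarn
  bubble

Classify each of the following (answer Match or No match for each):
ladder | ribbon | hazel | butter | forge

No match, No match, Match, No match, Match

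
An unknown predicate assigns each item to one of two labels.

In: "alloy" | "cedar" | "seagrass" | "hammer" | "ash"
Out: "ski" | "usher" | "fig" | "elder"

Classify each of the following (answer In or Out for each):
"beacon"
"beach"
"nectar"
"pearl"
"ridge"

In, In, In, In, Out

The pattern is that an item is 'In' exactly when: contains 'a'.
"beacon": has 'a' — meets the rule, so In.
"beach": has 'a' — meets the rule, so In.
"nectar": has 'a' — meets the rule, so In.
"pearl": has 'a' — meets the rule, so In.
"ridge": no 'a' — doesn't qualify, so Out.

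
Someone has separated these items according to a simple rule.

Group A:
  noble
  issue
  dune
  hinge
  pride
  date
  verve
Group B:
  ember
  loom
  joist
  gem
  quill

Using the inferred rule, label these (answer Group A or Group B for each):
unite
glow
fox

Group A, Group B, Group B

Every 'Group A' example satisfies: ends with 'e'. None of the 'Group B' examples do.
unite → ends with 'e' → Group A. glow → ends with 'w' → Group B. fox → ends with 'x' → Group B.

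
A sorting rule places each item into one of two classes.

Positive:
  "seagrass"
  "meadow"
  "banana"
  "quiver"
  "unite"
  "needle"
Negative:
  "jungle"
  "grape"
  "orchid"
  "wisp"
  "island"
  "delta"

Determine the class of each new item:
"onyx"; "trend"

Rule: has ≥ 3 vowels. This holds for each 'Positive' example and fails for each 'Negative' one.
"onyx" — 1 vowel, hence Negative.
"trend" — 1 vowel, hence Negative.

Negative, Negative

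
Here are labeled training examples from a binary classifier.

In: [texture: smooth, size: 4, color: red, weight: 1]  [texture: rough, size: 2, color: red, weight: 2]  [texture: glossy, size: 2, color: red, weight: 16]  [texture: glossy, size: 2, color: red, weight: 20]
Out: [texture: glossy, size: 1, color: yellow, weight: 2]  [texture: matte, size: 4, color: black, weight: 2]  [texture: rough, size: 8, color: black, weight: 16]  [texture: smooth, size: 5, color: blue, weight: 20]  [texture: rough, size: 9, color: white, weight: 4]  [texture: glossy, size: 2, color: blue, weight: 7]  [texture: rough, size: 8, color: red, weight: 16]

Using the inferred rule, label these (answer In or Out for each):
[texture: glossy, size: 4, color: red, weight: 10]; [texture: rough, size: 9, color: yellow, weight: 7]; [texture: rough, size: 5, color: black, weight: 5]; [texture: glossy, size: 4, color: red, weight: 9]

The simplest hypothesis consistent with all the labels is: color is red AND size ≤ 4.

In, Out, Out, In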